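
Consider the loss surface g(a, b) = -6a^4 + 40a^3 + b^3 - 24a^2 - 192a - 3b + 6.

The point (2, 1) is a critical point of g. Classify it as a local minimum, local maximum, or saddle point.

local minimum

The mixed partial ∂²g/∂a∂b is 0, so the Hessian at any point is diag(g_aa, g_bb) = diag(24(-3a^2 + 10a - 2), 6b).
At (2, 1): H = diag(144, 6).
Both eigenvalues are positive, so H is positive definite: a local minimum.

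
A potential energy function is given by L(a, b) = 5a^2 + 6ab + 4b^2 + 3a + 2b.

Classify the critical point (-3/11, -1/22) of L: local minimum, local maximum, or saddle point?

The Hessian of L is constant: H = [[10, 6], [6, 8]].
det(H) = 10·8 − 6² = 44.
det(H) > 0 and tr(H) = 18 > 0, so H is positive definite and the point is a local minimum.

local minimum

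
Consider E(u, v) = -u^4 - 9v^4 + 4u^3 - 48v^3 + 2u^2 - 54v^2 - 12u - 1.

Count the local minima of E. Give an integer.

1

E separates as a function of u plus a function of v, so ∇E=0 decouples.
∂E/∂u = -4(u - 3)(u - 1)(u + 1) = 0 at u ∈ {-1, 1, 3}; ∂E/∂v = -36v(v + 1)(v + 3) = 0 at v ∈ {-3, -1, 0}.
The Hessian is diagonal: diag(E_uu, E_vv). Second derivatives: E_uu(-1)=-32, E_uu(1)=16, E_uu(3)=-32; E_vv(-3)=-216, E_vv(-1)=72, E_vv(0)=-108.
Local minima occur where both diagonal entries positive: (1, -1). Count: 1.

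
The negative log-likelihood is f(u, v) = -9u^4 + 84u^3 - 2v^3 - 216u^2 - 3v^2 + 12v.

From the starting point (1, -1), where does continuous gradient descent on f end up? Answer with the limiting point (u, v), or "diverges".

(3, -2)

f is separable, so gradient descent decouples: u follows -∂f/∂u, v follows -∂f/∂v.
∂f/∂u = -36u(u - 4)(u - 3); at u=1 this is -216, so u increases.
∂f/∂v = -6(v - 1)(v + 2); at v=-1 this is 12, so v decreases.
u converges to its nearest critical value 3 (a local min of the u-part); v converges to -2. The iterate converges to (3, -2).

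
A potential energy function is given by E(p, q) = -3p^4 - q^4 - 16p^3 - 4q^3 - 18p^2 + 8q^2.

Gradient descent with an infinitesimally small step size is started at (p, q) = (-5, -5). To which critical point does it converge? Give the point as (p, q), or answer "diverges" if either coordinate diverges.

E is separable, so gradient descent decouples: p follows -∂E/∂p, q follows -∂E/∂q.
∂E/∂p = -12p(p + 1)(p + 3); at p=-5 this is 480, so p decreases.
∂E/∂q = -4q(q - 1)(q + 4); at q=-5 this is 120, so q decreases.
The p-coordinate has no critical point in that direction and runs off to infinity.

diverges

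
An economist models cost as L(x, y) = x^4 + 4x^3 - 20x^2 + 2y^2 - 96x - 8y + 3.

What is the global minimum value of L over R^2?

L(x,y) separates as P(x) + Q(y) + 3, so its minimum is min P + min Q + 3.
P'(x) = 4(x - 3)(x + 2)(x + 4) vanishes at x ∈ {-4, -2, 3}; Q'(y) = 4y - 8 vanishes at y ∈ {2}.
Local minima of P (where P''>0): P(-4)=64, P(3)=-279. Local minima of Q: Q(2)=-8.
So the global minimum of L is P(3) + Q(2) + 3 = -279 − 8 + 3 = -284, attained at (3, 2).

-284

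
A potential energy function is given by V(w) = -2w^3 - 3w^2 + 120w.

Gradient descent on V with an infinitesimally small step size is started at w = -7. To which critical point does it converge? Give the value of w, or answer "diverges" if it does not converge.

-5

V'(w) = -6(w - 4)(w + 5), so V'(-7) = -132.
Gradient descent moves in the -V' direction, i.e. w is increasing.
The nearest critical point in that direction is w = -5, where V'' = 54 > 0 (a local minimum). The iterate converges there.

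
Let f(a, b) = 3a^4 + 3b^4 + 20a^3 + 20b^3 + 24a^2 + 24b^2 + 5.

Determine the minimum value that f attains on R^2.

f(a,b) separates as P(a) + Q(b) + 5, so its minimum is min P + min Q + 5.
P'(a) = 12a(a + 1)(a + 4) vanishes at a ∈ {-4, -1, 0}; Q'(b) = 12b(b + 1)(b + 4) vanishes at b ∈ {-4, -1, 0}.
Local minima of P (where P''>0): P(-4)=-128, P(0)=0. Local minima of Q: Q(-4)=-128, Q(0)=0.
So the global minimum of f is P(-4) + Q(-4) + 5 = -128 − 128 + 5 = -251, attained at (-4, -4).

-251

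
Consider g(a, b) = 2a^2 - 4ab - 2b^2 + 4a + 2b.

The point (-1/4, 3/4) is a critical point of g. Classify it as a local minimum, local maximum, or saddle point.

saddle point

The Hessian of g is constant: H = [[4, -4], [-4, -4]].
det(H) = 4·(-4) − (-4)² = -32.
Since det(H) < 0, H is indefinite and the critical point is a saddle point.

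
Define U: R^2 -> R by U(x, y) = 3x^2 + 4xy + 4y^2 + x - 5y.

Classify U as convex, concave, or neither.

convex

U is quadratic, so its Hessian is the constant matrix H = [[6, 4], [4, 8]].
det(H) = 32, tr(H) = 14.
det(H) > 0 and tr(H) > 0, so H is positive definite everywhere: convex.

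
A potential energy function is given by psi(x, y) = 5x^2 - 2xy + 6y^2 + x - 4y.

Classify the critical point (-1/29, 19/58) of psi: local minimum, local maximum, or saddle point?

The Hessian of psi is constant: H = [[10, -2], [-2, 12]].
det(H) = 10·12 − (-2)² = 116.
det(H) > 0 and tr(H) = 22 > 0, so H is positive definite and the point is a local minimum.

local minimum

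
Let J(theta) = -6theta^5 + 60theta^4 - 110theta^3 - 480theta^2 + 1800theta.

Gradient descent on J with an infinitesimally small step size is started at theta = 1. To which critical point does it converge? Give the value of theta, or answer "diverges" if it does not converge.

-2

J'(theta) = -30(theta - 5)(theta - 3)(theta - 2)(theta + 2), so J'(1) = 720.
Gradient descent moves in the -J' direction, i.e. theta is decreasing.
The nearest critical point in that direction is theta = -2, where J'' = 4200 > 0 (a local minimum). The iterate converges there.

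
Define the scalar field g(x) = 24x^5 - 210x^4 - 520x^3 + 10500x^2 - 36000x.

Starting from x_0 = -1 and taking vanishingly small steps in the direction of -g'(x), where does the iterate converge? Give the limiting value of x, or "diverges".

3

g'(x) = 120(x - 5)(x - 4)(x - 3)(x + 5), so g'(-1) = -57600.
Gradient descent moves in the -g' direction, i.e. x is increasing.
The nearest critical point in that direction is x = 3, where g'' = 1920 > 0 (a local minimum). The iterate converges there.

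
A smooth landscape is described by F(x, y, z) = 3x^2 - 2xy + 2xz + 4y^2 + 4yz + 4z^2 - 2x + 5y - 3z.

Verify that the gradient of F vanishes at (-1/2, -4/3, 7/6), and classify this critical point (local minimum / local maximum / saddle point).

local minimum

∇F = (6x - 2y + 2z - 2, -2x + 8y + 4z + 5, 2x + 4y + 8z - 3); substituting (-1/2, -4/3, 7/6) gives ∇F = (0, 0, 0), so (-1/2, -4/3, 7/6) is indeed a critical point.
The Hessian is constant: H = [[6, -2, 2], [-2, 8, 4], [2, 4, 8]].
Leading principal minors: Δ₁ = 6, Δ₂ = 44, Δ₃ = 192.
All leading minors are positive, so H is positive definite: a local minimum.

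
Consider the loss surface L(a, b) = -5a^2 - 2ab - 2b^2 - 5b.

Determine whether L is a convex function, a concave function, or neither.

L is quadratic, so its Hessian is the constant matrix H = [[-10, -2], [-2, -4]].
det(H) = 36, tr(H) = -14.
det(H) > 0 and tr(H) < 0, so H is negative definite everywhere: concave.

concave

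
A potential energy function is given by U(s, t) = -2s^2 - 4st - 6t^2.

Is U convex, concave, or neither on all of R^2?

U is quadratic, so its Hessian is the constant matrix H = [[-4, -4], [-4, -12]].
det(H) = 32, tr(H) = -16.
det(H) > 0 and tr(H) < 0, so H is negative definite everywhere: concave.

concave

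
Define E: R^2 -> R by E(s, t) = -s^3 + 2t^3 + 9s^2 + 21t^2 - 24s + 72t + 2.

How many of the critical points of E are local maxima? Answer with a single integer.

1

E separates as a function of s plus a function of t, so ∇E=0 decouples.
∂E/∂s = -3(s - 4)(s - 2) = 0 at s ∈ {2, 4}; ∂E/∂t = 6(t + 3)(t + 4) = 0 at t ∈ {-4, -3}.
The Hessian is diagonal: diag(E_ss, E_tt). Second derivatives: E_ss(2)=6, E_ss(4)=-6; E_tt(-4)=-6, E_tt(-3)=6.
Local maxima occur where both diagonal entries negative: (4, -4). Count: 1.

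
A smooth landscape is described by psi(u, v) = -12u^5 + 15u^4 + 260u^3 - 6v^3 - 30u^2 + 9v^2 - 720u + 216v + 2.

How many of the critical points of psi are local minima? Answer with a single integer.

psi separates as a function of u plus a function of v, so ∇psi=0 decouples.
∂psi/∂u = -60(u - 4)(u - 1)(u + 1)(u + 3) = 0 at u ∈ {-3, -1, 1, 4}; ∂psi/∂v = -18(v - 4)(v + 3) = 0 at v ∈ {-3, 4}.
The Hessian is diagonal: diag(psi_uu, psi_vv). Second derivatives: psi_uu(-3)=3360, psi_uu(-1)=-1200, psi_uu(1)=1440, psi_uu(4)=-6300; psi_vv(-3)=126, psi_vv(4)=-126.
Local minima occur where both diagonal entries positive: (-3, -3), (1, -3). Count: 2.

2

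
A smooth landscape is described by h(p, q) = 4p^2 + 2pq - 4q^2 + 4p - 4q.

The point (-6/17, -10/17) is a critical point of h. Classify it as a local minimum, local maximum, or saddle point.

saddle point

The Hessian of h is constant: H = [[8, 2], [2, -8]].
det(H) = 8·(-8) − 2² = -68.
Since det(H) < 0, H is indefinite and the critical point is a saddle point.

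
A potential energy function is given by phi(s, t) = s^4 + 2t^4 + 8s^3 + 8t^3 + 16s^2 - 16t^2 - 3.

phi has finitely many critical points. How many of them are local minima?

4

phi separates as a function of s plus a function of t, so ∇phi=0 decouples.
∂phi/∂s = 4s(s + 2)(s + 4) = 0 at s ∈ {-4, -2, 0}; ∂phi/∂t = 8t(t - 1)(t + 4) = 0 at t ∈ {-4, 0, 1}.
The Hessian is diagonal: diag(phi_ss, phi_tt). Second derivatives: phi_ss(-4)=32, phi_ss(-2)=-16, phi_ss(0)=32; phi_tt(-4)=160, phi_tt(0)=-32, phi_tt(1)=40.
Local minima occur where both diagonal entries positive: (-4, -4), (-4, 1), (0, -4), (0, 1). Count: 4.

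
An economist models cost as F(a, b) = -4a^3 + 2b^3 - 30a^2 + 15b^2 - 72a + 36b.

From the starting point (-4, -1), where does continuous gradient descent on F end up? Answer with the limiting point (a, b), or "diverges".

F is separable, so gradient descent decouples: a follows -∂F/∂a, b follows -∂F/∂b.
∂F/∂a = -12(a + 2)(a + 3); at a=-4 this is -24, so a increases.
∂F/∂b = 6(b + 2)(b + 3); at b=-1 this is 12, so b decreases.
a converges to its nearest critical value -3 (a local min of the a-part); b converges to -2. The iterate converges to (-3, -2).

(-3, -2)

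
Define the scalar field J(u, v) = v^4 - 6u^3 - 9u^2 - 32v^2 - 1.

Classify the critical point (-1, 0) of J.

saddle point

The mixed partial ∂²J/∂u∂v is 0, so the Hessian at any point is diag(J_uu, J_vv) = diag(-18(2u + 1), 4(3v^2 - 16)).
At (-1, 0): H = diag(18, -64).
The eigenvalues have opposite signs, so H is indefinite: a saddle point.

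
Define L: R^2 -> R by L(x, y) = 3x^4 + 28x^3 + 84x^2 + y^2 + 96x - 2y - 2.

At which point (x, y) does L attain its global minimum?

(-4, 1)

L(x,y) separates as P(x) + Q(y) − 2, so its minimum is min P + min Q − 2.
P'(x) = 12(x + 1)(x + 2)(x + 4) vanishes at x ∈ {-4, -2, -1}; Q'(y) = 2y - 2 vanishes at y ∈ {1}.
Local minima of P (where P''>0): P(-4)=-64, P(-1)=-37. Local minima of Q: Q(1)=-1.
So the global minimum of L is P(-4) + Q(1) − 2 = -64 − 1 − 2 = -67, attained at (-4, 1).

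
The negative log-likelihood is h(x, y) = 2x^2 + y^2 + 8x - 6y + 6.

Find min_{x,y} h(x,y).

-11

h(x,y) separates as P(x) + Q(y) + 6, so its minimum is min P + min Q + 6.
P'(x) = 4x + 8 vanishes at x ∈ {-2}; Q'(y) = 2y - 6 vanishes at y ∈ {3}.
Local minima of P (where P''>0): P(-2)=-8. Local minima of Q: Q(3)=-9.
So the global minimum of h is P(-2) + Q(3) + 6 = -8 − 9 + 6 = -11, attained at (-2, 3).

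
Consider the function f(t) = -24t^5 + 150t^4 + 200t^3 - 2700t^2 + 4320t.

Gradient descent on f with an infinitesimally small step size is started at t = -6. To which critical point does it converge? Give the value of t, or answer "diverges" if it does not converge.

f'(t) = -120(t - 4)(t - 3)(t - 1)(t + 3), so f'(-6) = -226800.
Gradient descent moves in the -f' direction, i.e. t is increasing.
The nearest critical point in that direction is t = -3, where f'' = 20160 > 0 (a local minimum). The iterate converges there.

-3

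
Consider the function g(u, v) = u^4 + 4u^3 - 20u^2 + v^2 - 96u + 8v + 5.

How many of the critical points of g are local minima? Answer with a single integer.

g separates as a function of u plus a function of v, so ∇g=0 decouples.
∂g/∂u = 4(u - 3)(u + 2)(u + 4) = 0 at u ∈ {-4, -2, 3}; ∂g/∂v = 2(v + 4) = 0 at v ∈ {-4}.
The Hessian is diagonal: diag(g_uu, g_vv). Second derivatives: g_uu(-4)=56, g_uu(-2)=-40, g_uu(3)=140; g_vv(-4)=2.
Local minima occur where both diagonal entries positive: (-4, -4), (3, -4). Count: 2.

2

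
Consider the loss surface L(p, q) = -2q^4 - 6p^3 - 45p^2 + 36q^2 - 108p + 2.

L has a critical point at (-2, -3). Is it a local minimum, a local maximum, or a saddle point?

The mixed partial ∂²L/∂p∂q is 0, so the Hessian at any point is diag(L_pp, L_qq) = diag(-18(2p + 5), 24(-q^2 + 3)).
At (-2, -3): H = diag(-18, -144).
Both eigenvalues are negative, so H is negative definite: a local maximum.

local maximum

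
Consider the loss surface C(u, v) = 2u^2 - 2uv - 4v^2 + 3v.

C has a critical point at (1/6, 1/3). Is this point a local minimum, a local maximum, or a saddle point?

saddle point

The Hessian of C is constant: H = [[4, -2], [-2, -8]].
det(H) = 4·(-8) − (-2)² = -36.
Since det(H) < 0, H is indefinite and the critical point is a saddle point.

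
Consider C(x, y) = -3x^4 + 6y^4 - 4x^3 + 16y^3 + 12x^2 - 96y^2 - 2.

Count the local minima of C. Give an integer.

2

C separates as a function of x plus a function of y, so ∇C=0 decouples.
∂C/∂x = -12x(x - 1)(x + 2) = 0 at x ∈ {-2, 0, 1}; ∂C/∂y = 24y(y - 2)(y + 4) = 0 at y ∈ {-4, 0, 2}.
The Hessian is diagonal: diag(C_xx, C_yy). Second derivatives: C_xx(-2)=-72, C_xx(0)=24, C_xx(1)=-36; C_yy(-4)=576, C_yy(0)=-192, C_yy(2)=288.
Local minima occur where both diagonal entries positive: (0, -4), (0, 2). Count: 2.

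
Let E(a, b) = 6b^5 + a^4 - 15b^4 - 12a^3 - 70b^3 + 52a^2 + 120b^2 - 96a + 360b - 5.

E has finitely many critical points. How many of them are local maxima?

E separates as a function of a plus a function of b, so ∇E=0 decouples.
∂E/∂a = 4(a - 4)(a - 3)(a - 2) = 0 at a ∈ {2, 3, 4}; ∂E/∂b = 30(b - 3)(b - 2)(b + 1)(b + 2) = 0 at b ∈ {-2, -1, 2, 3}.
The Hessian is diagonal: diag(E_aa, E_bb). Second derivatives: E_aa(2)=8, E_aa(3)=-4, E_aa(4)=8; E_bb(-2)=-600, E_bb(-1)=360, E_bb(2)=-360, E_bb(3)=600.
Local maxima occur where both diagonal entries negative: (3, -2), (3, 2). Count: 2.

2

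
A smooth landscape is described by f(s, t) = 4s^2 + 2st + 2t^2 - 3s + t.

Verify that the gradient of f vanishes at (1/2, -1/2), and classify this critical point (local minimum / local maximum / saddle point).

∇f = (8s + 2t - 3, 2s + 4t + 1); substituting (1/2, -1/2) gives ∇f = (0, 0), so (1/2, -1/2) is indeed a critical point.
The Hessian of f is constant: H = [[8, 2], [2, 4]].
det(H) = 8·4 − 2² = 28.
det(H) > 0 and tr(H) = 12 > 0, so H is positive definite and the point is a local minimum.

local minimum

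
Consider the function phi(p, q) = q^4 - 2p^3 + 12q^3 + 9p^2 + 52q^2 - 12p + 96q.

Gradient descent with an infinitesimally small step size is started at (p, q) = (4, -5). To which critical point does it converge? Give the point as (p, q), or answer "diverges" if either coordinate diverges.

diverges

phi is separable, so gradient descent decouples: p follows -∂phi/∂p, q follows -∂phi/∂q.
∂phi/∂p = -6(p - 2)(p - 1); at p=4 this is -36, so p increases.
∂phi/∂q = 4(q + 2)(q + 3)(q + 4); at q=-5 this is -24, so q increases.
The p-coordinate has no critical point in that direction and runs off to infinity.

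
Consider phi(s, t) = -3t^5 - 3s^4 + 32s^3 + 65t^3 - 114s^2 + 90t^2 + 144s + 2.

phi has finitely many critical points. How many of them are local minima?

phi separates as a function of s plus a function of t, so ∇phi=0 decouples.
∂phi/∂s = -12(s - 4)(s - 3)(s - 1) = 0 at s ∈ {1, 3, 4}; ∂phi/∂t = -15t(t - 4)(t + 1)(t + 3) = 0 at t ∈ {-3, -1, 0, 4}.
The Hessian is diagonal: diag(phi_ss, phi_tt). Second derivatives: phi_ss(1)=-72, phi_ss(3)=24, phi_ss(4)=-36; phi_tt(-3)=630, phi_tt(-1)=-150, phi_tt(0)=180, phi_tt(4)=-2100.
Local minima occur where both diagonal entries positive: (3, -3), (3, 0). Count: 2.

2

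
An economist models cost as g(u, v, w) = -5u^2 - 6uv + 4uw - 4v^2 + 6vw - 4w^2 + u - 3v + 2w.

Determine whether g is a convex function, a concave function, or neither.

g is quadratic, so its Hessian is the constant matrix H = [[-10, -6, 4], [-6, -8, 6], [4, 6, -8]].
Leading principal minors: -10, 44, -152.
Signs alternate −, +, − ⇒ H ≺ 0 ⇒ concave.

concave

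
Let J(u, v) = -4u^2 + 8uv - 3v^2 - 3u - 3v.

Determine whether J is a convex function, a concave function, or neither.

neither

J is quadratic, so its Hessian is the constant matrix H = [[-8, 8], [8, -6]].
det(H) = -16, tr(H) = -14.
det(H) < 0, so H is indefinite: neither convex nor concave.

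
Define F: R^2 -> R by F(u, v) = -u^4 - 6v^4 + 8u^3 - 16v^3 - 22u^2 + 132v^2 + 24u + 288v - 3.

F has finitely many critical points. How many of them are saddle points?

4

F separates as a function of u plus a function of v, so ∇F=0 decouples.
∂F/∂u = -4(u - 3)(u - 2)(u - 1) = 0 at u ∈ {1, 2, 3}; ∂F/∂v = -24(v - 3)(v + 1)(v + 4) = 0 at v ∈ {-4, -1, 3}.
The Hessian is diagonal: diag(F_uu, F_vv). Second derivatives: F_uu(1)=-8, F_uu(2)=4, F_uu(3)=-8; F_vv(-4)=-504, F_vv(-1)=288, F_vv(3)=-672.
Saddle points occur where the two diagonal entries have opposite signs: (1, -1), (2, -4), (2, 3), (3, -1). Count: 4.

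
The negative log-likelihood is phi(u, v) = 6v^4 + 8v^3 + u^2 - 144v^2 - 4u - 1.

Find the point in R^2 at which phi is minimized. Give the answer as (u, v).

(2, -4)

phi(u,v) separates as P(u) + Q(v) − 1, so its minimum is min P + min Q − 1.
P'(u) = 2u - 4 vanishes at u ∈ {2}; Q'(v) = 24v(v - 3)(v + 4) vanishes at v ∈ {-4, 0, 3}.
Local minima of P (where P''>0): P(2)=-4. Local minima of Q: Q(-4)=-1280, Q(3)=-594.
So the global minimum of phi is P(2) + Q(-4) − 1 = -4 − 1280 − 1 = -1285, attained at (2, -4).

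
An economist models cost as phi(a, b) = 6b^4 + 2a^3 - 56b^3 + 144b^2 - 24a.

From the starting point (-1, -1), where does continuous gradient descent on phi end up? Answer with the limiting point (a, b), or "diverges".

phi is separable, so gradient descent decouples: a follows -∂phi/∂a, b follows -∂phi/∂b.
∂phi/∂a = 6(a - 2)(a + 2); at a=-1 this is -18, so a increases.
∂phi/∂b = 24b(b - 4)(b - 3); at b=-1 this is -480, so b increases.
a converges to its nearest critical value 2 (a local min of the a-part); b converges to 0. The iterate converges to (2, 0).

(2, 0)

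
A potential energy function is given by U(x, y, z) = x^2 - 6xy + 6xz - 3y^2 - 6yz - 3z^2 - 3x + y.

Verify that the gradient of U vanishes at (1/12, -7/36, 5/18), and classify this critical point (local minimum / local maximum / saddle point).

∇U = (2x - 6y + 6z - 3, -6x - 6y - 6z + 1, 6x - 6y - 6z); substituting (1/12, -7/36, 5/18) gives ∇U = (0, 0, 0), so (1/12, -7/36, 5/18) is indeed a critical point.
The Hessian is constant: H = [[2, -6, 6], [-6, -6, -6], [6, -6, -6]].
Leading principal minors: Δ₁ = 2, Δ₂ = -48, Δ₃ = 864.
The minors fit neither the all-positive nor the alternating-sign pattern, so H is indefinite: a saddle point.

saddle point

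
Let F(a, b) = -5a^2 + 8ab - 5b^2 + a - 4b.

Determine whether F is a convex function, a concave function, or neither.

concave

F is quadratic, so its Hessian is the constant matrix H = [[-10, 8], [8, -10]].
det(H) = 36, tr(H) = -20.
det(H) > 0 and tr(H) < 0, so H is negative definite everywhere: concave.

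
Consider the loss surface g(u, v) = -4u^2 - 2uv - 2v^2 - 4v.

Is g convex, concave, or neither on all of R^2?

g is quadratic, so its Hessian is the constant matrix H = [[-8, -2], [-2, -4]].
det(H) = 28, tr(H) = -12.
det(H) > 0 and tr(H) < 0, so H is negative definite everywhere: concave.

concave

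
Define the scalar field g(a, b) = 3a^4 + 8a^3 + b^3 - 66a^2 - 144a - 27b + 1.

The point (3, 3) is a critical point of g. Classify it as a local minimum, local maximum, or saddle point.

local minimum

The mixed partial ∂²g/∂a∂b is 0, so the Hessian at any point is diag(g_aa, g_bb) = diag(12(3a^2 + 4a - 11), 6b).
At (3, 3): H = diag(336, 18).
Both eigenvalues are positive, so H is positive definite: a local minimum.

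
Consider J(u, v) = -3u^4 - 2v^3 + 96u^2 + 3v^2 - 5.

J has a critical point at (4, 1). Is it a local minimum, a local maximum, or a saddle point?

local maximum

The mixed partial ∂²J/∂u∂v is 0, so the Hessian at any point is diag(J_uu, J_vv) = diag(12(-3u^2 + 16), 6(-2v + 1)).
At (4, 1): H = diag(-384, -6).
Both eigenvalues are negative, so H is negative definite: a local maximum.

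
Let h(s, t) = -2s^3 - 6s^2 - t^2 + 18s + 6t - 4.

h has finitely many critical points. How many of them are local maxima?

1

h separates as a function of s plus a function of t, so ∇h=0 decouples.
∂h/∂s = -6(s - 1)(s + 3) = 0 at s ∈ {-3, 1}; ∂h/∂t = -2(t - 3) = 0 at t ∈ {3}.
The Hessian is diagonal: diag(h_ss, h_tt). Second derivatives: h_ss(-3)=24, h_ss(1)=-24; h_tt(3)=-2.
Local maxima occur where both diagonal entries negative: (1, 3). Count: 1.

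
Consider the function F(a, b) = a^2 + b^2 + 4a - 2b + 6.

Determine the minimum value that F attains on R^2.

1

F(a,b) separates as P(a) + Q(b) + 6, so its minimum is min P + min Q + 6.
P'(a) = 2a + 4 vanishes at a ∈ {-2}; Q'(b) = 2b - 2 vanishes at b ∈ {1}.
Local minima of P (where P''>0): P(-2)=-4. Local minima of Q: Q(1)=-1.
So the global minimum of F is P(-2) + Q(1) + 6 = -4 − 1 + 6 = 1, attained at (-2, 1).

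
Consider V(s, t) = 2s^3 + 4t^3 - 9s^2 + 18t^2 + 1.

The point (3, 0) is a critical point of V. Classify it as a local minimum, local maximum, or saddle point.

local minimum

The mixed partial ∂²V/∂s∂t is 0, so the Hessian at any point is diag(V_ss, V_tt) = diag(6(2s - 3), 12(2t + 3)).
At (3, 0): H = diag(18, 36).
Both eigenvalues are positive, so H is positive definite: a local minimum.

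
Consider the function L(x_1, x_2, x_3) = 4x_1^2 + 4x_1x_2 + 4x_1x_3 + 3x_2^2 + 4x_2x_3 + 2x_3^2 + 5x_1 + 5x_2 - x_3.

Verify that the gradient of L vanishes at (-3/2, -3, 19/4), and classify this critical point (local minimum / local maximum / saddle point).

local minimum

∇L = (8x_1 + 4x_2 + 4x_3 + 5, 4x_1 + 6x_2 + 4x_3 + 5, 4x_1 + 4x_2 + 4x_3 - 1); substituting (-3/2, -3, 19/4) gives ∇L = (0, 0, 0), so (-3/2, -3, 19/4) is indeed a critical point.
The Hessian is constant: H = [[8, 4, 4], [4, 6, 4], [4, 4, 4]].
Leading principal minors: Δ₁ = 8, Δ₂ = 32, Δ₃ = 32.
All leading minors are positive, so H is positive definite: a local minimum.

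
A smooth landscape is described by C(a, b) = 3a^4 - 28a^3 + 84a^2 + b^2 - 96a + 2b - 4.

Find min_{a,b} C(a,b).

C(a,b) separates as P(a) + Q(b) − 4, so its minimum is min P + min Q − 4.
P'(a) = 12(a - 4)(a - 2)(a - 1) vanishes at a ∈ {1, 2, 4}; Q'(b) = 2b + 2 vanishes at b ∈ {-1}.
Local minima of P (where P''>0): P(1)=-37, P(4)=-64. Local minima of Q: Q(-1)=-1.
So the global minimum of C is P(4) + Q(-1) − 4 = -64 − 1 − 4 = -69, attained at (4, -1).

-69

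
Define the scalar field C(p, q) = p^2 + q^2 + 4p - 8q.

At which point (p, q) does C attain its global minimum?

C(p,q) separates as A(p) + B(q), so its minimum is min A + min B.
A'(p) = 2p + 4 vanishes at p ∈ {-2}; B'(q) = 2q - 8 vanishes at q ∈ {4}.
Local minima of A (where A''>0): A(-2)=-4. Local minima of B: B(4)=-16.
So the global minimum of C is A(-2) + B(4) = -4 − 16 = -20, attained at (-2, 4).

(-2, 4)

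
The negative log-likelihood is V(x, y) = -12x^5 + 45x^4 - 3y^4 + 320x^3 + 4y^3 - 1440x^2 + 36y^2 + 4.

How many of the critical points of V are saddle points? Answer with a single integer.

V separates as a function of x plus a function of y, so ∇V=0 decouples.
∂V/∂x = -60x(x - 4)(x - 3)(x + 4) = 0 at x ∈ {-4, 0, 3, 4}; ∂V/∂y = -12y(y - 3)(y + 2) = 0 at y ∈ {-2, 0, 3}.
The Hessian is diagonal: diag(V_xx, V_yy). Second derivatives: V_xx(-4)=13440, V_xx(0)=-2880, V_xx(3)=1260, V_xx(4)=-1920; V_yy(-2)=-120, V_yy(0)=72, V_yy(3)=-180.
Saddle points occur where the two diagonal entries have opposite signs: (-4, -2), (-4, 3), (0, 0), (3, -2), (3, 3), (4, 0). Count: 6.

6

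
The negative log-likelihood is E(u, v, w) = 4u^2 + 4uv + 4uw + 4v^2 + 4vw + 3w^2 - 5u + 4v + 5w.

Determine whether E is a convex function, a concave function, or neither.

E is quadratic, so its Hessian is the constant matrix H = [[8, 4, 4], [4, 8, 4], [4, 4, 6]].
Leading principal minors: 8, 48, 160.
All positive ⇒ H ≻ 0 ⇒ convex.

convex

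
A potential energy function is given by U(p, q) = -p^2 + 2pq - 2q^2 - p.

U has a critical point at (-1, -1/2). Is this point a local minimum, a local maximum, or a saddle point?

local maximum

The Hessian of U is constant: H = [[-2, 2], [2, -4]].
det(H) = (-2)·(-4) − 2² = 4.
det(H) > 0 and tr(H) = -6 < 0, so H is negative definite and the point is a local maximum.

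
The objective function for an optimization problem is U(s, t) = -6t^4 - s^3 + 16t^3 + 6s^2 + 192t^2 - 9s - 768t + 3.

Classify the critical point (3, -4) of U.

The mixed partial ∂²U/∂s∂t is 0, so the Hessian at any point is diag(U_ss, U_tt) = diag(6(-s + 2), 24(-3t^2 + 4t + 16)).
At (3, -4): H = diag(-6, -1152).
Both eigenvalues are negative, so H is negative definite: a local maximum.

local maximum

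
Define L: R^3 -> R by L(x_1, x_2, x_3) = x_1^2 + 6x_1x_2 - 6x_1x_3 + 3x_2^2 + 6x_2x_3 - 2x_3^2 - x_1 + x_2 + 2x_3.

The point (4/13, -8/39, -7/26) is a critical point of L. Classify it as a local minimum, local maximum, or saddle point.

saddle point

The Hessian is constant: H = [[2, 6, -6], [6, 6, 6], [-6, 6, -4]].
Leading principal minors: Δ₁ = 2, Δ₂ = -24, Δ₃ = -624.
The minors fit neither the all-positive nor the alternating-sign pattern, so H is indefinite: a saddle point.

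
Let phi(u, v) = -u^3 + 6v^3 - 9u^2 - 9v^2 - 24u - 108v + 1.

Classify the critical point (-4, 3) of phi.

The mixed partial ∂²phi/∂u∂v is 0, so the Hessian at any point is diag(phi_uu, phi_vv) = diag(-6(u + 3), 18(2v - 1)).
At (-4, 3): H = diag(6, 90).
Both eigenvalues are positive, so H is positive definite: a local minimum.

local minimum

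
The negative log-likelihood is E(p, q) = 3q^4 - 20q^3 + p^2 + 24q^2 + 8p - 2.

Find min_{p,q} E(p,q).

E(p,q) separates as A(p) + B(q) − 2, so its minimum is min A + min B − 2.
A'(p) = 2p + 8 vanishes at p ∈ {-4}; B'(q) = 12q(q - 4)(q - 1) vanishes at q ∈ {0, 1, 4}.
Local minima of A (where A''>0): A(-4)=-16. Local minima of B: B(0)=0, B(4)=-128.
So the global minimum of E is A(-4) + B(4) − 2 = -16 − 128 − 2 = -146, attained at (-4, 4).

-146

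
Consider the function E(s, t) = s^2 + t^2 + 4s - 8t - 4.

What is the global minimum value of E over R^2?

E(s,t) separates as P(s) + Q(t) − 4, so its minimum is min P + min Q − 4.
P'(s) = 2s + 4 vanishes at s ∈ {-2}; Q'(t) = 2(t - 4) vanishes at t ∈ {4}.
Local minima of P (where P''>0): P(-2)=-4. Local minima of Q: Q(4)=-16.
So the global minimum of E is P(-2) + Q(4) − 4 = -4 − 16 − 4 = -24, attained at (-2, 4).

-24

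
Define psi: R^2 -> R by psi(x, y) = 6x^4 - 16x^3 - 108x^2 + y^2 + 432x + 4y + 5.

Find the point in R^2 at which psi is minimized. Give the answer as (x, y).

psi(x,y) separates as P(x) + Q(y) + 5, so its minimum is min P + min Q + 5.
P'(x) = 24(x - 3)(x - 2)(x + 3) vanishes at x ∈ {-3, 2, 3}; Q'(y) = 2y + 4 vanishes at y ∈ {-2}.
Local minima of P (where P''>0): P(-3)=-1350, P(3)=378. Local minima of Q: Q(-2)=-4.
So the global minimum of psi is P(-3) + Q(-2) + 5 = -1350 − 4 + 5 = -1349, attained at (-3, -2).

(-3, -2)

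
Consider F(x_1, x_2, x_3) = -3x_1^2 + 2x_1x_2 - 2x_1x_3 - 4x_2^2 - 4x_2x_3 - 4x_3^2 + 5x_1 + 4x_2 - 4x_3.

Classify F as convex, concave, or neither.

F is quadratic, so its Hessian is the constant matrix H = [[-6, 2, -2], [2, -8, -4], [-2, -4, -8]].
Leading principal minors: -6, 44, -192.
Signs alternate −, +, − ⇒ H ≺ 0 ⇒ concave.

concave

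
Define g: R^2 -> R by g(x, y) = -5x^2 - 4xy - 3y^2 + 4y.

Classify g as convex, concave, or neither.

concave

g is quadratic, so its Hessian is the constant matrix H = [[-10, -4], [-4, -6]].
det(H) = 44, tr(H) = -16.
det(H) > 0 and tr(H) < 0, so H is negative definite everywhere: concave.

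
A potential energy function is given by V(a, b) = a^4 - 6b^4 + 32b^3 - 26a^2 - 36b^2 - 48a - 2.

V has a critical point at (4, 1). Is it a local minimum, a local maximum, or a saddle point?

local minimum

The mixed partial ∂²V/∂a∂b is 0, so the Hessian at any point is diag(V_aa, V_bb) = diag(4(3a^2 - 13), 24(-3b^2 + 8b - 3)).
At (4, 1): H = diag(140, 48).
Both eigenvalues are positive, so H is positive definite: a local minimum.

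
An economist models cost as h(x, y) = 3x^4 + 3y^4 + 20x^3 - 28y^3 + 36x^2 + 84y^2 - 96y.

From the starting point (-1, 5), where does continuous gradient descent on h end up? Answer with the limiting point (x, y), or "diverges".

(0, 4)

h is separable, so gradient descent decouples: x follows -∂h/∂x, y follows -∂h/∂y.
∂h/∂x = 12x(x + 2)(x + 3); at x=-1 this is -24, so x increases.
∂h/∂y = 12(y - 4)(y - 2)(y - 1); at y=5 this is 144, so y decreases.
x converges to its nearest critical value 0 (a local min of the x-part); y converges to 4. The iterate converges to (0, 4).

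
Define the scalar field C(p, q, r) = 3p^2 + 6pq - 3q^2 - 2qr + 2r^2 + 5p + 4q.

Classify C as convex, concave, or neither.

neither

C is quadratic, so its Hessian is the constant matrix H = [[6, 6, 0], [6, -6, -2], [0, -2, 4]].
Leading principal minors: 6, -72, -312.
Neither pattern holds ⇒ H is indefinite ⇒ neither convex nor concave.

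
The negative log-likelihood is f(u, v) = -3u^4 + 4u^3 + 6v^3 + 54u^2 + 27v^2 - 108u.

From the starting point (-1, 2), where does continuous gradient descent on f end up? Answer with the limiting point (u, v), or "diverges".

f is separable, so gradient descent decouples: u follows -∂f/∂u, v follows -∂f/∂v.
∂f/∂u = -12(u - 3)(u - 1)(u + 3); at u=-1 this is -192, so u increases.
∂f/∂v = 18v(v + 3); at v=2 this is 180, so v decreases.
u converges to its nearest critical value 1 (a local min of the u-part); v converges to 0. The iterate converges to (1, 0).

(1, 0)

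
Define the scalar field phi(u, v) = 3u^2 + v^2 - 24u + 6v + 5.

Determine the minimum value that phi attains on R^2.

-52

phi(u,v) separates as P(u) + Q(v) + 5, so its minimum is min P + min Q + 5.
P'(u) = 6u - 24 vanishes at u ∈ {4}; Q'(v) = 2v + 6 vanishes at v ∈ {-3}.
Local minima of P (where P''>0): P(4)=-48. Local minima of Q: Q(-3)=-9.
So the global minimum of phi is P(4) + Q(-3) + 5 = -48 − 9 + 5 = -52, attained at (4, -3).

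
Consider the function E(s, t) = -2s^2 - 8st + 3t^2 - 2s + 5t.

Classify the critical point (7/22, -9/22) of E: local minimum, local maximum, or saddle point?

The Hessian of E is constant: H = [[-4, -8], [-8, 6]].
det(H) = (-4)·6 − (-8)² = -88.
Since det(H) < 0, H is indefinite and the critical point is a saddle point.

saddle point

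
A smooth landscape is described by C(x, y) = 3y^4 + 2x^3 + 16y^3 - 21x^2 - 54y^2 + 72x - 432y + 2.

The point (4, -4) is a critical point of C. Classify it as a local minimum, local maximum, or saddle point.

The mixed partial ∂²C/∂x∂y is 0, so the Hessian at any point is diag(C_xx, C_yy) = diag(6(2x - 7), 12(3y^2 + 8y - 9)).
At (4, -4): H = diag(6, 84).
Both eigenvalues are positive, so H is positive definite: a local minimum.

local minimum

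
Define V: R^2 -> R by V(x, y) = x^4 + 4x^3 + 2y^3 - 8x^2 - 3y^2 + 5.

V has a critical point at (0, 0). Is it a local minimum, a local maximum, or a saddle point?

The mixed partial ∂²V/∂x∂y is 0, so the Hessian at any point is diag(V_xx, V_yy) = diag(4(3x^2 + 6x - 4), 6(2y - 1)).
At (0, 0): H = diag(-16, -6).
Both eigenvalues are negative, so H is negative definite: a local maximum.

local maximum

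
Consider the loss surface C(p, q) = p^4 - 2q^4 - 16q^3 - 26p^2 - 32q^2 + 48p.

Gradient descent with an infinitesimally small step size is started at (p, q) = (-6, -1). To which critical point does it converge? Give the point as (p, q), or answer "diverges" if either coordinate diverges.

(-4, -2)

C is separable, so gradient descent decouples: p follows -∂C/∂p, q follows -∂C/∂q.
∂C/∂p = 4(p - 3)(p - 1)(p + 4); at p=-6 this is -504, so p increases.
∂C/∂q = -8q(q + 2)(q + 4); at q=-1 this is 24, so q decreases.
p converges to its nearest critical value -4 (a local min of the p-part); q converges to -2. The iterate converges to (-4, -2).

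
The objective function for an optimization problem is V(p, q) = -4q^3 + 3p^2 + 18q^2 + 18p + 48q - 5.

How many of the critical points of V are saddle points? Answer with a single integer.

1

V separates as a function of p plus a function of q, so ∇V=0 decouples.
∂V/∂p = 6(p + 3) = 0 at p ∈ {-3}; ∂V/∂q = -12(q - 4)(q + 1) = 0 at q ∈ {-1, 4}.
The Hessian is diagonal: diag(V_pp, V_qq). Second derivatives: V_pp(-3)=6; V_qq(-1)=60, V_qq(4)=-60.
Saddle points occur where the two diagonal entries have opposite signs: (-3, 4). Count: 1.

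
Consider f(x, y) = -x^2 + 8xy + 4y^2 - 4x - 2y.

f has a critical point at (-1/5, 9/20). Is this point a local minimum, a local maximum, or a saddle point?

The Hessian of f is constant: H = [[-2, 8], [8, 8]].
det(H) = (-2)·8 − 8² = -80.
Since det(H) < 0, H is indefinite and the critical point is a saddle point.

saddle point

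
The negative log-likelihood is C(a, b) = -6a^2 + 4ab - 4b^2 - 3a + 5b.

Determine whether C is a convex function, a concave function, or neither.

C is quadratic, so its Hessian is the constant matrix H = [[-12, 4], [4, -8]].
det(H) = 80, tr(H) = -20.
det(H) > 0 and tr(H) < 0, so H is negative definite everywhere: concave.

concave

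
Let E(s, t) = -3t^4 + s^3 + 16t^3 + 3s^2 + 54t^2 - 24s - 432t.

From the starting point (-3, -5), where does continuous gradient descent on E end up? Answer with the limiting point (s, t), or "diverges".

diverges

E is separable, so gradient descent decouples: s follows -∂E/∂s, t follows -∂E/∂t.
∂E/∂s = 3(s - 2)(s + 4); at s=-3 this is -15, so s increases.
∂E/∂t = -12(t - 4)(t - 3)(t + 3); at t=-5 this is 1728, so t decreases.
The t-coordinate has no critical point in that direction and runs off to infinity.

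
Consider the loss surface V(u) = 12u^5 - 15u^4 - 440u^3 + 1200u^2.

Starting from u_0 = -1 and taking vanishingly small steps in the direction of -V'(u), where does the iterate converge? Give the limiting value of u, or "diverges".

V'(u) = 60u(u - 4)(u - 2)(u + 5), so V'(-1) = -3600.
Gradient descent moves in the -V' direction, i.e. u is increasing.
The nearest critical point in that direction is u = 0, where V'' = 2400 > 0 (a local minimum). The iterate converges there.

0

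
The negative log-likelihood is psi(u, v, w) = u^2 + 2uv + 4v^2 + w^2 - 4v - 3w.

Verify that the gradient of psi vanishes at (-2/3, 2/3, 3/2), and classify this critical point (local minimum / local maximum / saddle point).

∇psi = (2u + 2v, 2u + 8v - 4, 2w - 3); substituting (-2/3, 2/3, 3/2) gives ∇psi = (0, 0, 0), so (-2/3, 2/3, 3/2) is indeed a critical point.
The Hessian is constant: H = [[2, 2, 0], [2, 8, 0], [0, 0, 2]].
Leading principal minors: Δ₁ = 2, Δ₂ = 12, Δ₃ = 24.
All leading minors are positive, so H is positive definite: a local minimum.

local minimum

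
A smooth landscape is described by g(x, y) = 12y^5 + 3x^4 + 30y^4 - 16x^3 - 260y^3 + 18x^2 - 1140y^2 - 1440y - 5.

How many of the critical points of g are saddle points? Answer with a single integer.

g separates as a function of x plus a function of y, so ∇g=0 decouples.
∂g/∂x = 12x(x - 3)(x - 1) = 0 at x ∈ {0, 1, 3}; ∂g/∂y = 60(y - 4)(y + 1)(y + 2)(y + 3) = 0 at y ∈ {-3, -2, -1, 4}.
The Hessian is diagonal: diag(g_xx, g_yy). Second derivatives: g_xx(0)=36, g_xx(1)=-24, g_xx(3)=72; g_yy(-3)=-840, g_yy(-2)=360, g_yy(-1)=-600, g_yy(4)=12600.
Saddle points occur where the two diagonal entries have opposite signs: (0, -3), (0, -1), (1, -2), (1, 4), (3, -3), (3, -1). Count: 6.

6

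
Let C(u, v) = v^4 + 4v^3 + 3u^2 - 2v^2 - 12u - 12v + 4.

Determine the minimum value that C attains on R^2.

C(u,v) separates as P(u) + Q(v) + 4, so its minimum is min P + min Q + 4.
P'(u) = 6u - 12 vanishes at u ∈ {2}; Q'(v) = 4(v - 1)(v + 1)(v + 3) vanishes at v ∈ {-3, -1, 1}.
Local minima of P (where P''>0): P(2)=-12. Local minima of Q: Q(-3)=-9, Q(1)=-9.
So the global minimum of C is P(2) + Q(-3) + 4 = -12 − 9 + 4 = -17, attained at (2, -3).

-17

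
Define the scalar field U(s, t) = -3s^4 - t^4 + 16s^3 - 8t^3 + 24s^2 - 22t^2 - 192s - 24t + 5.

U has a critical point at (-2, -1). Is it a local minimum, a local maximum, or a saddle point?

local maximum

The mixed partial ∂²U/∂s∂t is 0, so the Hessian at any point is diag(U_ss, U_tt) = diag(12(-3s^2 + 8s + 4), -4(3t^2 + 12t + 11)).
At (-2, -1): H = diag(-288, -8).
Both eigenvalues are negative, so H is negative definite: a local maximum.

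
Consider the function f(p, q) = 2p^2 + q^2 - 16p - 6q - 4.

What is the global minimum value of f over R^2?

-45

f(p,q) separates as A(p) + B(q) − 4, so its minimum is min A + min B − 4.
A'(p) = 4p - 16 vanishes at p ∈ {4}; B'(q) = 2q - 6 vanishes at q ∈ {3}.
Local minima of A (where A''>0): A(4)=-32. Local minima of B: B(3)=-9.
So the global minimum of f is A(4) + B(3) − 4 = -32 − 9 − 4 = -45, attained at (4, 3).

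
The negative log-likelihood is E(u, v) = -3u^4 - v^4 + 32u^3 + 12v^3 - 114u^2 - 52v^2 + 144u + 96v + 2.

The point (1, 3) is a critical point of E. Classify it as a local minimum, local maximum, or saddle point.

saddle point

The mixed partial ∂²E/∂u∂v is 0, so the Hessian at any point is diag(E_uu, E_vv) = diag(12(-3u^2 + 16u - 19), 4(-3v^2 + 18v - 26)).
At (1, 3): H = diag(-72, 4).
The eigenvalues have opposite signs, so H is indefinite: a saddle point.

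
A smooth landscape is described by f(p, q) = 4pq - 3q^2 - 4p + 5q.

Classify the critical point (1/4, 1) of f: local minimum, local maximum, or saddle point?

The Hessian of f is constant: H = [[0, 4], [4, -6]].
det(H) = 0·(-6) − 4² = -16.
Since det(H) < 0, H is indefinite and the critical point is a saddle point.

saddle point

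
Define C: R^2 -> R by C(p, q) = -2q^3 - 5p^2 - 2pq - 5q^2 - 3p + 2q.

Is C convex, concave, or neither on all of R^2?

neither

The term -2q^3 is cubic, so the Hessian is not constant.
∂²C/∂q² = -12q - 10, which takes both signs as q varies (negative for sufficiently large q). A diagonal entry of the Hessian changing sign means the Hessian is neither positive- nor negative-semidefinite on all of R^2.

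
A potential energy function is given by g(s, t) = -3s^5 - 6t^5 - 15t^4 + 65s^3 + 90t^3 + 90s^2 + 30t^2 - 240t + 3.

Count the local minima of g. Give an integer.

g separates as a function of s plus a function of t, so ∇g=0 decouples.
∂g/∂s = -15s(s - 4)(s + 1)(s + 3) = 0 at s ∈ {-3, -1, 0, 4}; ∂g/∂t = -30(t - 2)(t - 1)(t + 1)(t + 4) = 0 at t ∈ {-4, -1, 1, 2}.
The Hessian is diagonal: diag(g_ss, g_tt). Second derivatives: g_ss(-3)=630, g_ss(-1)=-150, g_ss(0)=180, g_ss(4)=-2100; g_tt(-4)=2700, g_tt(-1)=-540, g_tt(1)=300, g_tt(2)=-540.
Local minima occur where both diagonal entries positive: (-3, -4), (-3, 1), (0, -4), (0, 1). Count: 4.

4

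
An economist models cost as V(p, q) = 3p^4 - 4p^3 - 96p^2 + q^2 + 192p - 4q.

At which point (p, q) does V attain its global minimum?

(-4, 2)

V(p,q) separates as A(p) + B(q), so its minimum is min A + min B.
A'(p) = 12(p - 4)(p - 1)(p + 4) vanishes at p ∈ {-4, 1, 4}; B'(q) = 2q - 4 vanishes at q ∈ {2}.
Local minima of A (where A''>0): A(-4)=-1280, A(4)=-256. Local minima of B: B(2)=-4.
So the global minimum of V is A(-4) + B(2) = -1280 − 4 = -1284, attained at (-4, 2).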